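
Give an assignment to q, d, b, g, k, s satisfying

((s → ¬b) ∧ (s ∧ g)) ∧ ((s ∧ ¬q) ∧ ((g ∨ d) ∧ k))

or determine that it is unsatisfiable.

q: False, d: True, b: False, g: True, k: True, s: True

  (s → ¬b) ∧ (s ∧ g) = True
    s → ¬b = True
      ¬b = True
    s ∧ g = True
  (s ∧ ¬q) ∧ ((g ∨ d) ∧ k) = True
    s ∧ ¬q = True
      ¬q = True
    (g ∨ d) ∧ k = True
      g ∨ d = True
Both conjuncts True, so the formula holds.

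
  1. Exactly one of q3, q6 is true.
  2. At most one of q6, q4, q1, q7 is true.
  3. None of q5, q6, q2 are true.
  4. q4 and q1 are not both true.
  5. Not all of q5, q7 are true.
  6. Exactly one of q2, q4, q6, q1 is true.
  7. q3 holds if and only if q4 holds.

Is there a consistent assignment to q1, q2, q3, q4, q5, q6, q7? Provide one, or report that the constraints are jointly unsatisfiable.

q1 = False, q2 = False, q3 = True, q4 = True, q5 = False, q6 = False, q7 = False

  (1) {q3, q6}: 1 true — exactly one ✓
  (2) {q6, q4, q1, q7}: 1 true — at most one ✓
  (3) {q5, q6, q2}: 0 true — none ✓
  (4) q4=T, q1=F — not both ✓
  (5) {q5, q7}: 0/2 true — not all ✓
  (6) {q2, q4, q6, q1}: 1 true — exactly one ✓
  (7) q3=T, q4=T — same ✓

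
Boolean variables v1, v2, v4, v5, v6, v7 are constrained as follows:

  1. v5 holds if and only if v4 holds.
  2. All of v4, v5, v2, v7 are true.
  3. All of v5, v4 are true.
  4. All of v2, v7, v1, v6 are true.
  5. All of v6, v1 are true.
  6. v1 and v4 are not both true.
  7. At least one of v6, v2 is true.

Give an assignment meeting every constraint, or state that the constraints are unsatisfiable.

Unsatisfiable — no assignment works.

Case v1 = True:
  (2) forces v4 = True.
  Constraint (6) is violated (v1=T, v4=T) — contradiction.
Case v1 = False:
  Constraint (4) is violated (v1=F) — contradiction.
Both cases fail — unsatisfiable.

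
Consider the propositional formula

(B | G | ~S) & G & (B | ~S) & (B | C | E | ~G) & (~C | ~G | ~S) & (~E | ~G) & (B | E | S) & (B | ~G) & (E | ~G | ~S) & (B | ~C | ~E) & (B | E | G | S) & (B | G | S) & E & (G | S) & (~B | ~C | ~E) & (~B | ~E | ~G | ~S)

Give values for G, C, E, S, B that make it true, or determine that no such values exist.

Case G = True:
  (~E | ~G) forces E = False.
  Clause (E) is falsified — contradiction.
Case G = False:
  Clause (G) is falsified — contradiction.
Both cases fail, so the formula is unsatisfiable.

No satisfying assignment exists.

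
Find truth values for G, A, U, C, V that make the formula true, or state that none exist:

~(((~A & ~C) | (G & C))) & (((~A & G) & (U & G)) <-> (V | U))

G = True, A = True, U = False, C = False, V = False

  ~(((~A & ~C) | (G & C))) = True
    (~A & ~C) | (G & C) = False
      ~A & ~C = False
        ~A = False
        ~C = True
      G & C = False
  ((~A & G) & (U & G)) <-> (V | U) = True
    (~A & G) & (U & G) = False
      ~A & G = False
        ~A = False
      U & G = False
    V | U = False
Both conjuncts True, so the formula holds.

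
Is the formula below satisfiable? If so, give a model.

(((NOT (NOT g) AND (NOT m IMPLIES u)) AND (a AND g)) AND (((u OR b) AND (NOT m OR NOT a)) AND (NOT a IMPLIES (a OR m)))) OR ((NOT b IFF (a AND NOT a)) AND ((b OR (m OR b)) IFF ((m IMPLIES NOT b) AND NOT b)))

g=T, a=T, u=T, m=F, b=T

  (((NOT (NOT g) AND (NOT m IMPLIES u)) AND (a AND g)) AND (((u OR b) AND (NOT m OR NOT a)) AND (NOT a IMPLIES (a OR m)))) OR ((NOT b IFF (a AND NOT a)) AND ((b OR (m OR b)) IFF ((m IMPLIES NOT b) AND NOT b))) = True
    ((NOT (NOT g) AND (NOT m IMPLIES u)) AND (a AND g)) AND (((u OR b) AND (NOT m OR NOT a)) AND (NOT a IMPLIES (a OR m))) = True
      (NOT (NOT g) AND (NOT m IMPLIES u)) AND (a AND g) = True
        NOT (NOT g) AND (NOT m IMPLIES u) = True
          NOT (NOT g) = True
            NOT g = False
          NOT m IMPLIES u = True
            NOT m = True
        a AND g = True
      ((u OR b) AND (NOT m OR NOT a)) AND (NOT a IMPLIES (a OR m)) = True
        (u OR b) AND (NOT m OR NOT a) = True
          u OR b = True
          NOT m OR NOT a = True
            NOT m = True
            NOT a = False
        NOT a IMPLIES (a OR m) = True
          NOT a = False
          a OR m = True
    (NOT b IFF (a AND NOT a)) AND ((b OR (m OR b)) IFF ((m IMPLIES NOT b) AND NOT b)) = False
      NOT b IFF (a AND NOT a) = True
        NOT b = False
        a AND NOT a = False
          NOT a = False
      (b OR (m OR b)) IFF ((m IMPLIES NOT b) AND NOT b) = False
        b OR (m OR b) = True
          m OR b = True
        (m IMPLIES NOT b) AND NOT b = False
          m IMPLIES NOT b = True
            NOT b = False
          NOT b = False
The formula evaluates to True.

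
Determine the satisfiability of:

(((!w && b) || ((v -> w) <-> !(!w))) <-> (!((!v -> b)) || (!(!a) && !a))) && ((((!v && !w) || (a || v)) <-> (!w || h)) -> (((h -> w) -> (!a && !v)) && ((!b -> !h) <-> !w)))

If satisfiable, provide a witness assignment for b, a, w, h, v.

b = False, a = False, w = True, h = True, v = False

  ((!w && b) || ((v -> w) <-> !(!w))) <-> (!((!v -> b)) || (!(!a) && !a)) = True
    (!w && b) || ((v -> w) <-> !(!w)) = True
      !w && b = False
        !w = False
      (v -> w) <-> !(!w) = True
        v -> w = True
        !(!w) = True
          !w = False
    !((!v -> b)) || (!(!a) && !a) = True
      !((!v -> b)) = True
        !v -> b = False
          !v = True
      !(!a) && !a = False
        !(!a) = False
          !a = True
        !a = True
  (((!v && !w) || (a || v)) <-> (!w || h)) -> (((h -> w) -> (!a && !v)) && ((!b -> !h) <-> !w)) = True
    ((!v && !w) || (a || v)) <-> (!w || h) = False
      (!v && !w) || (a || v) = False
        !v && !w = False
          !v = True
          !w = False
        a || v = False
      !w || h = True
        !w = False
    ((h -> w) -> (!a && !v)) && ((!b -> !h) <-> !w) = True
      (h -> w) -> (!a && !v) = True
        h -> w = True
        !a && !v = True
          !a = True
          !v = True
      (!b -> !h) <-> !w = True
        !b -> !h = False
          !b = True
          !h = False
        !w = False
Both conjuncts True, so the formula holds.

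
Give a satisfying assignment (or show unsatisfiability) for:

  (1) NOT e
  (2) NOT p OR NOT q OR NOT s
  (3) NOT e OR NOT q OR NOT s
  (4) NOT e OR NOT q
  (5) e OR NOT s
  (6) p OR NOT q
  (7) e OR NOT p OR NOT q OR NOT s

p = True; s = False; q = False; e = False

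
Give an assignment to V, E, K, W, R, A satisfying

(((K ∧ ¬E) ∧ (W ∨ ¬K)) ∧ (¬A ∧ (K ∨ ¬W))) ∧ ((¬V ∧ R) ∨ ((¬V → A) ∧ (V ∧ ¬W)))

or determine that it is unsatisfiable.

V: False, E: False, K: True, W: True, R: True, A: False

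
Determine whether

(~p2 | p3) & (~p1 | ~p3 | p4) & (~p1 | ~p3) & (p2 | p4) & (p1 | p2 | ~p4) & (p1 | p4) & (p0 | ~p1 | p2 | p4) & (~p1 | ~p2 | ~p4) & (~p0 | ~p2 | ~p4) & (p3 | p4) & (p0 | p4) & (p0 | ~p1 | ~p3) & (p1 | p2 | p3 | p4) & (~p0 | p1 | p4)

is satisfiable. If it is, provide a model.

Set p0 = False.
  then (p0 | p4) forces p4 = True.
Set p1 = False.
  then (p1 | p2 | ~p4) forces p2 = True.
  then (~p2 | p3) forces p3 = True.
All clauses satisfied.

p0 = False; p1 = False; p2 = True; p3 = True; p4 = True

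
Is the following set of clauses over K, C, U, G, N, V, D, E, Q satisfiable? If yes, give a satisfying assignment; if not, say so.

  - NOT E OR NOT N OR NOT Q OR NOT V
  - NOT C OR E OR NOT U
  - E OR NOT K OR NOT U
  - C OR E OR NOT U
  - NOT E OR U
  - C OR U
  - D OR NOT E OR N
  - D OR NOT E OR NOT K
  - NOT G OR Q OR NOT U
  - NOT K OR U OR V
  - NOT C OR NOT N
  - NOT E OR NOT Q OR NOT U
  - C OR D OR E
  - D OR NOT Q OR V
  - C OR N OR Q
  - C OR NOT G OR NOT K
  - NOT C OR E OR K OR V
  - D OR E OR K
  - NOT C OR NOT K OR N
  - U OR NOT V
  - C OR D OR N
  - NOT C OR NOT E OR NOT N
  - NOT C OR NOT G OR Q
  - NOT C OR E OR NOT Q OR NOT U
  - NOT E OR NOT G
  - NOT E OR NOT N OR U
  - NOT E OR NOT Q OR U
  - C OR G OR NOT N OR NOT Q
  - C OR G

K: False, C: True, U: True, G: False, N: False, V: False, D: True, E: True, Q: False

Set K = False.
Set C = True.
  then (NOT C OR NOT N) forces N = False.
Set U = True.
  then (NOT C OR E OR NOT U) forces E = True.
  then (D OR NOT E OR N) forces D = True.
  then (NOT E OR NOT Q OR NOT U) forces Q = False.
  then (NOT C OR NOT G OR Q) forces G = False.
Set V = False.
All clauses satisfied.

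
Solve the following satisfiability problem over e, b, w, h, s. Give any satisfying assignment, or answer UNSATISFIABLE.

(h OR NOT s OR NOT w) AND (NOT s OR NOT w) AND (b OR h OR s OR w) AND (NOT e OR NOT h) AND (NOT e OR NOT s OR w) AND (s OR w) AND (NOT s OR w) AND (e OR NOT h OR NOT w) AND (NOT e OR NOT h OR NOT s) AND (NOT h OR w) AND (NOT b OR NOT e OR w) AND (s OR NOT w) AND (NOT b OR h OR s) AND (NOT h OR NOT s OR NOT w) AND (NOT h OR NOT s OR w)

Case w = True:
  (NOT s OR NOT w) forces s = False.
  Clause (s OR NOT w) is falsified — contradiction.
Case w = False:
  (s OR w) forces s = True.
  Clause (NOT s OR w) is falsified — contradiction.
Both cases fail, so the formula is unsatisfiable.

UNSATISFIABLE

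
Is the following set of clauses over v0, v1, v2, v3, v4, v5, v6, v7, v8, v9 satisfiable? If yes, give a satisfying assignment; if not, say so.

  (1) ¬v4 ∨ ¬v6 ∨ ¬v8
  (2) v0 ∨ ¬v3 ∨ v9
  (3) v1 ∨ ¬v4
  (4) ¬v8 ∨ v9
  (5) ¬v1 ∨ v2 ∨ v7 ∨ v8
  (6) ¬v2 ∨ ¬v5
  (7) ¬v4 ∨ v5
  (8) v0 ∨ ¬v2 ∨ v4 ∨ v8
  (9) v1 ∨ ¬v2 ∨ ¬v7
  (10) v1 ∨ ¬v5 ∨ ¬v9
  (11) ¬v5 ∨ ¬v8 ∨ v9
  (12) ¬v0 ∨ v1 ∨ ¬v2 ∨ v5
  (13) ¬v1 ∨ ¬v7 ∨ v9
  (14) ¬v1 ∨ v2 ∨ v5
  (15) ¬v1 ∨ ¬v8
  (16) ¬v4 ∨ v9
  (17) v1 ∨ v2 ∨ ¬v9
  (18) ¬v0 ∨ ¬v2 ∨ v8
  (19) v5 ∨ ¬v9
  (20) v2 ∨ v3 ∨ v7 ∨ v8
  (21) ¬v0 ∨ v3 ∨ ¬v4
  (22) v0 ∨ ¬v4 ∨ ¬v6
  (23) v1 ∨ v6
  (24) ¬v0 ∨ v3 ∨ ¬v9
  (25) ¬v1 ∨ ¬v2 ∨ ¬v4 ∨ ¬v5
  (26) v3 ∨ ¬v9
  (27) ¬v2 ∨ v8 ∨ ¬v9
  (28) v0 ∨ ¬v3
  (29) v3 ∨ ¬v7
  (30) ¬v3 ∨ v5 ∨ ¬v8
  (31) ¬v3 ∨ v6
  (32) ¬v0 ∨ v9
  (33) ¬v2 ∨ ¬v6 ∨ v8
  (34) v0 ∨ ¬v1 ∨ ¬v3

v0=T; v1=T; v2=F; v3=T; v4=T; v5=T; v6=T; v7=T; v8=F; v9=T

Set v0 = True.
  then (¬v0 ∨ v9) forces v9 = True.
  then (v5 ∨ ¬v9) forces v5 = True.
  then (¬v0 ∨ v3 ∨ ¬v9) forces v3 = True.
  then (¬v3 ∨ v6) forces v6 = True.
  then (¬v2 ∨ ¬v5) forces v2 = False.
  then (v1 ∨ ¬v5 ∨ ¬v9) forces v1 = True.
  then (¬v1 ∨ ¬v8) forces v8 = False.
  then (¬v1 ∨ v2 ∨ v7 ∨ v8) forces v7 = True.
Set v4 = True.
All clauses satisfied.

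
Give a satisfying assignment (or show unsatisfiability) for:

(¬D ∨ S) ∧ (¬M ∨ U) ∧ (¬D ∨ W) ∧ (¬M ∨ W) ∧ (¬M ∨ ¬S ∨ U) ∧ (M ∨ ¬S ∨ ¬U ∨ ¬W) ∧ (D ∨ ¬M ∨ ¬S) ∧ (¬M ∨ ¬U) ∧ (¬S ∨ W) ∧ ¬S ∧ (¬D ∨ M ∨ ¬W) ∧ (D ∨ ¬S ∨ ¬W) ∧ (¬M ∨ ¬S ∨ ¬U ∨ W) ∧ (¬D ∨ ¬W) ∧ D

Unsatisfiable — no assignment works.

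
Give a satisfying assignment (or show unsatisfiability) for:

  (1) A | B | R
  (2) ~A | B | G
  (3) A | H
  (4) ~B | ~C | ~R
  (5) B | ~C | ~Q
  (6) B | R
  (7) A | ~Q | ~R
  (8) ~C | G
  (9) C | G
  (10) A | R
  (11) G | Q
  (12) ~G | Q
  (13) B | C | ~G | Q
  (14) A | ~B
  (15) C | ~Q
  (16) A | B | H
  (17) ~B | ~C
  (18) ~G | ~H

Case Q = True:
  (C | ~Q) forces C = True.
  (B | ~C | ~Q) forces B = True.
  Clause (~B | ~C) is falsified — contradiction.
Case Q = False:
  (G | Q) forces G = True.
  Clause (~G | Q) is falsified — contradiction.
Both cases fail, so the formula is unsatisfiable.

The formula is unsatisfiable.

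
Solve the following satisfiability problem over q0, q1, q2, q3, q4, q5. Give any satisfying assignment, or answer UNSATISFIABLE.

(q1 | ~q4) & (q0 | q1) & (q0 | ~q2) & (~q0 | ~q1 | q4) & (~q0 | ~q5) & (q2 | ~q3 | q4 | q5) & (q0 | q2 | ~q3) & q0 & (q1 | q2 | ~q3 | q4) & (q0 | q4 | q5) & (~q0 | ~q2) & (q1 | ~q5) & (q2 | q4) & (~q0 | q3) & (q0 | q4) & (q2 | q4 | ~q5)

Unit clause (q0) forces q0 = True.
In (~q0 | ~q2) only ~q2 is left, so q2 = False.
In (q2 | q4) only q4 is left, so q4 = True.
In (~q0 | q3) only q3 is left, so q3 = True.
In (q1 | ~q4) only q1 is left, so q1 = True.
In (~q0 | ~q5) only ~q5 is left, so q5 = False.
All clauses satisfied.

q0 = True; q1 = True; q2 = False; q3 = True; q4 = True; q5 = False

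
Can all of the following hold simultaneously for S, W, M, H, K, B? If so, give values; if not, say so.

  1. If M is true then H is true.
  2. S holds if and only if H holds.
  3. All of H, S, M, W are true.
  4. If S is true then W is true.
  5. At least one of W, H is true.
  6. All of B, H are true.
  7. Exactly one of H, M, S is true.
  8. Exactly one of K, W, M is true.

Unsatisfiable — no assignment works.

Case S = True:
  (2) with S=T forces H = True.
  Constraint (7) is violated (H=T, S=T) — contradiction.
Case S = False:
  Constraint (3) is violated (S=F) — contradiction.
Both cases fail — unsatisfiable.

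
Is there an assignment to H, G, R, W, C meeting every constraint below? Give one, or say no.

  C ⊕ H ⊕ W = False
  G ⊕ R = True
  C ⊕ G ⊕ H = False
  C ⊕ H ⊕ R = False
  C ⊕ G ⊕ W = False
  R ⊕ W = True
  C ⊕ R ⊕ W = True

Adding constraints 2, 3, 4 mod 2: every variable appears an even number of times on the left, so the left side is 0.
But the right sides sum to 1 (mod 2). 0 ≠ 1 — the system is inconsistent.

The formula is unsatisfiable.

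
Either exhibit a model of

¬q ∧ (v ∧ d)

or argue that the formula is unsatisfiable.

q = False, d = True, v = True

  ¬q = True
  v ∧ d = True
Both conjuncts True, so the formula holds.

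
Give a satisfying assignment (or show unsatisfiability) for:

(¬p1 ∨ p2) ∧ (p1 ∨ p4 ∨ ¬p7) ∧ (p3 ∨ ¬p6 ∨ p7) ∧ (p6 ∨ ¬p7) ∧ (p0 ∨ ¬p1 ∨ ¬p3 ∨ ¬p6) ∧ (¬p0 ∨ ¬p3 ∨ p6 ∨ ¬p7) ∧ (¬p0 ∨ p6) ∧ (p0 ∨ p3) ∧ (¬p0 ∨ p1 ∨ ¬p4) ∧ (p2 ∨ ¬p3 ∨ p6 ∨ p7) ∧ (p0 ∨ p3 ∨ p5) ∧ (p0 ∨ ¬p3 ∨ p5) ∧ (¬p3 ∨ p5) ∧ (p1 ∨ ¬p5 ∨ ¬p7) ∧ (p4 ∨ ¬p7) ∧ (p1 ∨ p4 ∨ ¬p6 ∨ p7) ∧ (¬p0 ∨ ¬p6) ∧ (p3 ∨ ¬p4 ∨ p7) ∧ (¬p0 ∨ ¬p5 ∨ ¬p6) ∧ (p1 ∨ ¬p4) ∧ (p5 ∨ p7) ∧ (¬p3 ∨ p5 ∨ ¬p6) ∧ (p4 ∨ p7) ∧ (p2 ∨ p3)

Try p0 = True:
  (¬p0 ∨ p6) forces p6 = True.
  clause (¬p0 ∨ ¬p6) is falsified — backtrack.
So p0 = False.
  then (p0 ∨ p3) forces p3 = True.
  then (p0 ∨ ¬p3 ∨ p5) forces p5 = True.
Set p1 = True.
  then (¬p1 ∨ p2) forces p2 = True.
  then (p0 ∨ ¬p1 ∨ ¬p3 ∨ ¬p6) forces p6 = False.
  then (p6 ∨ ¬p7) forces p7 = False.
  then (p4 ∨ p7) forces p4 = True.
All clauses satisfied.

p0: False, p1: True, p2: True, p3: True, p4: True, p5: True, p6: False, p7: False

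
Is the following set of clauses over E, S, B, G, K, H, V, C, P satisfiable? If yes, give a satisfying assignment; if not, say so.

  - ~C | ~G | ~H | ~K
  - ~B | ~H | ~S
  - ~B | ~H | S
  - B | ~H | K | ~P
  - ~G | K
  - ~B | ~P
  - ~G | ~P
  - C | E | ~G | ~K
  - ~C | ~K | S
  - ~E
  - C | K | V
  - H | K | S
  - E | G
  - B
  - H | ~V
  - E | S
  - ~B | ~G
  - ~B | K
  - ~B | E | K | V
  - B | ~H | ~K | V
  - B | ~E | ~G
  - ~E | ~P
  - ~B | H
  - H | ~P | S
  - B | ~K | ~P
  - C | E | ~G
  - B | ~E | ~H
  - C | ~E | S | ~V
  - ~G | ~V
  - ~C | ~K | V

No satisfying assignment exists.

Case B = True:
  (~B | ~P) forces P = False.
  (~E) forces E = False.
  (E | G) forces G = True.
  Clause (~B | ~G) is falsified — contradiction.
Case B = False:
  Clause (B) is falsified — contradiction.
Both cases fail, so the formula is unsatisfiable.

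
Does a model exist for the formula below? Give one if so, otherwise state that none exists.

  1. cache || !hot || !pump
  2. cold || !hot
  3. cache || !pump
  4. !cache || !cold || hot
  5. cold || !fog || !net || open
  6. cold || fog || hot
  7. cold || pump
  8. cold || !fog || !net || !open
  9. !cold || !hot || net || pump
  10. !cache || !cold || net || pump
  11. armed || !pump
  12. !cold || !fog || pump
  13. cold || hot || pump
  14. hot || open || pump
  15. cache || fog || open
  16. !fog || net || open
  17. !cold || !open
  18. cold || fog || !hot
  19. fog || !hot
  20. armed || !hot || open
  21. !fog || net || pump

pump = True, armed = True, hot = False, net = False, fog = True, cache = True, open = True, cold = False

Try pump = False:
  (cold || pump) forces cold = True.
  (!cold || !fog || pump) forces fog = False.
  (!cold || !open) forces open = False.
  (hot || open || pump) forces hot = True.
  clause (fog || !hot) is falsified — backtrack.
So pump = True.
  then (cache || !pump) forces cache = True.
  then (armed || !pump) forces armed = True.
Set hot = False.
  then (!cache || !cold || hot) forces cold = False.
  then (cold || fog || hot) forces fog = True.
Set net = False.
  then (!fog || net || open) forces open = True.
All clauses satisfied.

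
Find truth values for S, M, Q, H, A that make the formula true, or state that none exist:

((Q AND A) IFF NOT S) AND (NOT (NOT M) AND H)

S = False, M = True, Q = True, H = True, A = True

  (Q AND A) IFF NOT S = True
    Q AND A = True
    NOT S = True
  NOT (NOT M) AND H = True
    NOT (NOT M) = True
      NOT M = False
Both conjuncts True, so the formula holds.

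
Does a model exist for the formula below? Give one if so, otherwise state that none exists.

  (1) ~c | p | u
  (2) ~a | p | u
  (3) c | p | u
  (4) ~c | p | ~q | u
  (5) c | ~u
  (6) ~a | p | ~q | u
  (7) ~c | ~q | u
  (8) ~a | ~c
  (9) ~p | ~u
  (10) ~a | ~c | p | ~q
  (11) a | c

p=F; c=T; u=T; a=F; q=F

Set p = False.
Set c = True.
  then (~c | p | u) forces u = True.
  then (~a | ~c) forces a = False.
Set q = False.
All clauses satisfied.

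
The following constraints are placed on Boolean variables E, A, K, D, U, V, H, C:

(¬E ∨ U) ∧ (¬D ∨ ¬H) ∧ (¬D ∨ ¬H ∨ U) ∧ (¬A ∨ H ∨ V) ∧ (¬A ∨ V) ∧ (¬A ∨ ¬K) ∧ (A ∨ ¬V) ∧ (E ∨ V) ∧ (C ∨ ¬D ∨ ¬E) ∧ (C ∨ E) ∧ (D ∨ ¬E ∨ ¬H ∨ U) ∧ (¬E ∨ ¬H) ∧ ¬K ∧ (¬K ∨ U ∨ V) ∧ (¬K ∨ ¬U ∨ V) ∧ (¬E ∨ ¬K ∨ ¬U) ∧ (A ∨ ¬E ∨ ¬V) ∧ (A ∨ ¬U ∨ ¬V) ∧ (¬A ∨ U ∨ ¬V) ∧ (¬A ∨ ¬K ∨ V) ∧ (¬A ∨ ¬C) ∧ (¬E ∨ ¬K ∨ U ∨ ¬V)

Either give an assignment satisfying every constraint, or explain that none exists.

Unit clause (¬K) forces K = False.
Try E = False:
  (E ∨ V) forces V = True.
  (A ∨ ¬V) forces A = True.
  (C ∨ E) forces C = True.
  clause (¬A ∨ ¬C) is falsified — backtrack.
So E = True.
  then (¬E ∨ U) forces U = True.
  then (¬E ∨ ¬H) forces H = False.
Set A = True.
  then (¬A ∨ H ∨ V) forces V = True.
  then (¬A ∨ ¬C) forces C = False.
  then (C ∨ ¬D ∨ ¬E) forces D = False.
All clauses satisfied.

E = True, A = True, K = False, D = False, U = True, V = True, H = False, C = False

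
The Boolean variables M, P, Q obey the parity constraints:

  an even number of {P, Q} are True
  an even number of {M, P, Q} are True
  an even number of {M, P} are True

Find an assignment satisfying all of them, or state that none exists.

M = False, P = False, Q = False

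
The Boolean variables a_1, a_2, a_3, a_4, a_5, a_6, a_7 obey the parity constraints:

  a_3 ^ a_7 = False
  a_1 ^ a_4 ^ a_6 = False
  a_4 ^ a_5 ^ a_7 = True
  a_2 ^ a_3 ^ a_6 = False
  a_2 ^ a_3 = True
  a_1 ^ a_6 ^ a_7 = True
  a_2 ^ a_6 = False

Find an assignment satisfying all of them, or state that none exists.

a_1 = False, a_2 = True, a_3 = False, a_4 = True, a_5 = False, a_6 = True, a_7 = False

a_3 ^ a_7 = F ^ F = False ✓
a_1 ^ a_4 ^ a_6 = F ^ T ^ T = False ✓
a_4 ^ a_5 ^ a_7 = T ^ F ^ F = True ✓
a_2 ^ a_3 ^ a_6 = T ^ F ^ T = False ✓
a_2 ^ a_3 = T ^ F = True ✓
a_1 ^ a_6 ^ a_7 = F ^ T ^ F = True ✓
a_2 ^ a_6 = T ^ T = False ✓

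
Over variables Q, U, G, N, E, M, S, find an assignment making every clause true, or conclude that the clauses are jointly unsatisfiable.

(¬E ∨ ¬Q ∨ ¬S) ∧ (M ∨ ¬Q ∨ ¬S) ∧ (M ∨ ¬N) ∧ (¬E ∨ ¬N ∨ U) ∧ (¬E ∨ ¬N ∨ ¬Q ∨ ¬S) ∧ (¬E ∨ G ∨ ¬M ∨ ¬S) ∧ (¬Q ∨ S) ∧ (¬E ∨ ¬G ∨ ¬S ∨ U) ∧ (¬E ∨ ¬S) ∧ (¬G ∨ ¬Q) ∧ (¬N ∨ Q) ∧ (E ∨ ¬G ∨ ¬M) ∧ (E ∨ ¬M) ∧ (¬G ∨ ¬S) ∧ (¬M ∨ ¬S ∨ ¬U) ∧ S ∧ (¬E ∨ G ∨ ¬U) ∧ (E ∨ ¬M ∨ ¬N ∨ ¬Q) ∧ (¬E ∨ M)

Unit clause (S) forces S = True.
In (¬E ∨ ¬S) only ¬E is left, so E = False.
In (E ∨ ¬M) only ¬M is left, so M = False.
In (¬G ∨ ¬S) only ¬G is left, so G = False.
In (M ∨ ¬Q ∨ ¬S) only ¬Q is left, so Q = False.
In (M ∨ ¬N) only ¬N is left, so N = False.
Set U = True.
All clauses satisfied.

Q: False; U: True; G: False; N: False; E: False; M: False; S: True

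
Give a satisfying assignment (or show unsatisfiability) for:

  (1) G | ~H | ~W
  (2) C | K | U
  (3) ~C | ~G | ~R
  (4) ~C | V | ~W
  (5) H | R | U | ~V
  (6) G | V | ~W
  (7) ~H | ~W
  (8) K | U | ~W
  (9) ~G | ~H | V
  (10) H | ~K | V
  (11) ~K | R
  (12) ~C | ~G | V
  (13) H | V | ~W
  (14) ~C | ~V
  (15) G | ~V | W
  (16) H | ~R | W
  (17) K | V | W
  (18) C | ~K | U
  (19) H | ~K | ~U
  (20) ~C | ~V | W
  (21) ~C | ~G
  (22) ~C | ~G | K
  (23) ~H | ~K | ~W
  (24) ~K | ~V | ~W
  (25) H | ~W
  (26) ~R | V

R = False; K = False; W = False; U = True; C = False; G = True; V = True; H = True

Set R = False.
  then (~K | R) forces K = False.
Set W = False.
  then (K | V | W) forces V = True.
  then (~C | ~V | W) forces C = False.
  then (C | K | U) forces U = True.
  then (G | ~V | W) forces G = True.
Set H = True.
All clauses satisfied.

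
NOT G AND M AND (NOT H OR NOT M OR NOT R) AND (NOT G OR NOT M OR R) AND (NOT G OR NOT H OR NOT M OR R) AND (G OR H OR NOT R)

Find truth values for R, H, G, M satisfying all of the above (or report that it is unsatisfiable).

Unit clause (NOT G) forces G = False.
Unit clause (M) forces M = True.
Try R = True:
  (NOT H OR NOT M OR NOT R) forces H = False.
  clause (G OR H OR NOT R) is falsified — backtrack.
So R = False.
Set H = True.
Check each clause:
  (NOT G): NOT G holds.
  (M): M holds.
  (NOT H OR NOT M OR NOT R): NOT R holds.
  (NOT G OR NOT M OR R): NOT G holds.
  (NOT G OR NOT H OR NOT M OR R): NOT G holds.
  (G OR H OR NOT R): H holds.
All clauses satisfied.

R = False, H = True, G = False, M = True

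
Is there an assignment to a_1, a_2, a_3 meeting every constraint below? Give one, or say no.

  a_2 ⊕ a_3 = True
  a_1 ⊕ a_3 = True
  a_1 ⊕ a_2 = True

Adding constraints 1, 2, 3 mod 2: every variable appears an even number of times on the left, so the left side is 0.
But the right sides sum to 1 (mod 2). 0 ≠ 1 — the system is inconsistent.

No satisfying assignment exists.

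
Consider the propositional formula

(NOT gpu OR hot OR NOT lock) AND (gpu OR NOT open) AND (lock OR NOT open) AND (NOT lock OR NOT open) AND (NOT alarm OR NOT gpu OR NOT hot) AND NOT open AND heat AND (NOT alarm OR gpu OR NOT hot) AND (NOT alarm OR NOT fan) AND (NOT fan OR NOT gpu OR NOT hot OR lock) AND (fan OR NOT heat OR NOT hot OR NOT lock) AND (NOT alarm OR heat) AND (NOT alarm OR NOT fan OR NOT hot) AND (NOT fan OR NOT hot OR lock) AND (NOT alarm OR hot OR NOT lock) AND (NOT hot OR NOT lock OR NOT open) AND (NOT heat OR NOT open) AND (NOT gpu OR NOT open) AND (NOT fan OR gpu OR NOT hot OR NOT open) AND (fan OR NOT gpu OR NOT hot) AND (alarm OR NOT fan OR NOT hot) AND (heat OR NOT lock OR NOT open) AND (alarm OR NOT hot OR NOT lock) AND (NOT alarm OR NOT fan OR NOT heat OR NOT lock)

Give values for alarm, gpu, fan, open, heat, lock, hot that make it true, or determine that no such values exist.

Unit clause (NOT open) forces open = False.
Unit clause (heat) forces heat = True.
Set alarm = False.
Set gpu = False.
Set fan = False.
Set lock = False.
Set hot = False.
All clauses satisfied.

alarm: False, gpu: False, fan: False, open: False, heat: True, lock: False, hot: False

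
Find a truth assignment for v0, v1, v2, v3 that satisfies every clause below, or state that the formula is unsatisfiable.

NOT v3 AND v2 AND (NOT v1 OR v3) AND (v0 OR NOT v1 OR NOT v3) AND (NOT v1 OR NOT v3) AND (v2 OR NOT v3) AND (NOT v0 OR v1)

v0: False, v1: False, v2: True, v3: False

Unit clause (NOT v3) forces v3 = False.
Unit clause (v2) forces v2 = True.
In (NOT v1 OR v3) only NOT v1 is left, so v1 = False.
In (NOT v0 OR v1) only NOT v0 is left, so v0 = False.
Check each clause:
  (NOT v3): NOT v3 holds.
  (v2): v2 holds.
  (NOT v1 OR v3): NOT v1 holds.
  (v0 OR NOT v1 OR NOT v3): NOT v1 holds.
  (NOT v1 OR NOT v3): NOT v1 holds.
  (v2 OR NOT v3): v2 holds.
  (NOT v0 OR v1): NOT v0 holds.
All clauses satisfied.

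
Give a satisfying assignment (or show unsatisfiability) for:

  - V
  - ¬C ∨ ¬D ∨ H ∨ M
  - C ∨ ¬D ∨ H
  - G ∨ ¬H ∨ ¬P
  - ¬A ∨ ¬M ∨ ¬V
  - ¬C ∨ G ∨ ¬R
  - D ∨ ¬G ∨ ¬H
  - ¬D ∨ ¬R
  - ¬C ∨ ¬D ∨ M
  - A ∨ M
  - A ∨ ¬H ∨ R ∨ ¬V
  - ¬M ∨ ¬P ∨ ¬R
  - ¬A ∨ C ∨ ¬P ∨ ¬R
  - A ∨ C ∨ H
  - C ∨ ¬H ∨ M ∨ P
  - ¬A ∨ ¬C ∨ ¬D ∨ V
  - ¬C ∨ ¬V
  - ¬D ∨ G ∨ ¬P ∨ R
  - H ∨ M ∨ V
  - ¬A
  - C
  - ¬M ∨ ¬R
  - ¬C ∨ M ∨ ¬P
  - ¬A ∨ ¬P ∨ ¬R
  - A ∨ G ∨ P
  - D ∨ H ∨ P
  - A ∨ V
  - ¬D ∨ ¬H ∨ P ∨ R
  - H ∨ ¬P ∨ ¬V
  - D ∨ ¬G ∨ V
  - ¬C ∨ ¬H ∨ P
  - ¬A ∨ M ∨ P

Case C = True:
  (V) forces V = True.
  Clause (¬C ∨ ¬V) is falsified — contradiction.
Case C = False:
  Clause (C) is falsified — contradiction.
Both cases fail, so the formula is unsatisfiable.

UNSATISFIABLE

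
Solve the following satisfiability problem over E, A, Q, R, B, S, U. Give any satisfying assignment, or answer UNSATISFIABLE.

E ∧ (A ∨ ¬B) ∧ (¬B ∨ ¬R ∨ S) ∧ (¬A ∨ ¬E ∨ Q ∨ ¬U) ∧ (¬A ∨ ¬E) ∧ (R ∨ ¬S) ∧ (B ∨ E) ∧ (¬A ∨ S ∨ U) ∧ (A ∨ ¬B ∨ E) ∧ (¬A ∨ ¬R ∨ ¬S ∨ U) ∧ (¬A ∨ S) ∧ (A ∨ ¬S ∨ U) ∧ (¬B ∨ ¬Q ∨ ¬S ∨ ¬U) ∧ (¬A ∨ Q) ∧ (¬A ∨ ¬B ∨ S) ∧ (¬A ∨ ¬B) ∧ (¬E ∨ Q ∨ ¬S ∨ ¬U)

Unit clause (E) forces E = True.
In (¬A ∨ ¬E) only ¬A is left, so A = False.
In (A ∨ ¬B) only ¬B is left, so B = False.
Set Q = False.
Set R = True.
Try S = True:
  (A ∨ ¬S ∨ U) forces U = True.
  clause (¬E ∨ Q ∨ ¬S ∨ ¬U) is falsified — backtrack.
So S = False.
Set U = True.
All clauses satisfied.

E=T; A=F; Q=F; R=T; B=F; S=F; U=T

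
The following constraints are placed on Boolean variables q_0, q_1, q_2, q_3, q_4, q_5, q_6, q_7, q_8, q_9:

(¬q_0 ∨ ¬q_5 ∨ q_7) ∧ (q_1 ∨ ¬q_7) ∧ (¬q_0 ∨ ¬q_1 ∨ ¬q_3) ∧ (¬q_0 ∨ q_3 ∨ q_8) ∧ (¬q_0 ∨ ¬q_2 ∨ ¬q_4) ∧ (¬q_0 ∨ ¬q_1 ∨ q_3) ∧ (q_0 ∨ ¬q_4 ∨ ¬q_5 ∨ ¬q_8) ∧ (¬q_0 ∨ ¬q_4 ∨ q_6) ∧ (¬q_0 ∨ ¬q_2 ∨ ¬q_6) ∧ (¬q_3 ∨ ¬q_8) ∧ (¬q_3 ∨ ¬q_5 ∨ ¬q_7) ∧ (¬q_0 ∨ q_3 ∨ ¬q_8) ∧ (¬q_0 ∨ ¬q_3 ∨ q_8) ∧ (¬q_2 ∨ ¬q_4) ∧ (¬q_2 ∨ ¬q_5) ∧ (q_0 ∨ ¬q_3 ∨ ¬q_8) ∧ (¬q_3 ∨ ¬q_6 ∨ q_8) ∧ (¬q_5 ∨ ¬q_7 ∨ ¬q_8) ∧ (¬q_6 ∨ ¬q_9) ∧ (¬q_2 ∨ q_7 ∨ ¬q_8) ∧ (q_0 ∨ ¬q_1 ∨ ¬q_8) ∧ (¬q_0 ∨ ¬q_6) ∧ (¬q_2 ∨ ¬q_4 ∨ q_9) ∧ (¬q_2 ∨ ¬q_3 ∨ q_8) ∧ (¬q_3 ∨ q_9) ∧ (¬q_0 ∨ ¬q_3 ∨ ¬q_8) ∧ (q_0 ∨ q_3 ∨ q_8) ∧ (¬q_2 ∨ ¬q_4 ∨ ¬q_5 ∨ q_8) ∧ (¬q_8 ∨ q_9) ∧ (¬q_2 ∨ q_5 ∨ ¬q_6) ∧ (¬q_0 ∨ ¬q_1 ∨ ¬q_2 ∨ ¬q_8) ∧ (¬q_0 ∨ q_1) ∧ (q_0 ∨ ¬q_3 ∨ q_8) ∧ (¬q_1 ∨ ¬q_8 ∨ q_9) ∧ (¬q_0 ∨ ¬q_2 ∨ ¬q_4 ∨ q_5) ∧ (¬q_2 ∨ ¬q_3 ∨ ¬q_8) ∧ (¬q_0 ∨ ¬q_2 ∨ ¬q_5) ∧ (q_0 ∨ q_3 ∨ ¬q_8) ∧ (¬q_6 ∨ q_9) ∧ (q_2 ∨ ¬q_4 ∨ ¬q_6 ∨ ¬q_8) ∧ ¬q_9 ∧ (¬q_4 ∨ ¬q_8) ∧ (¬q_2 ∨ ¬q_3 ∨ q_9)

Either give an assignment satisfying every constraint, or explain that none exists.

No satisfying assignment exists.

Case q_9 = True:
  Clause (¬q_9) is falsified — contradiction.
Case q_9 = False:
  (¬q_3 ∨ q_9) forces q_3 = False.
  (¬q_8 ∨ q_9) forces q_8 = False.
  (¬q_0 ∨ q_3 ∨ q_8) forces q_0 = False.
  Clause (q_0 ∨ q_3 ∨ q_8) is falsified — contradiction.
Both cases fail, so the formula is unsatisfiable.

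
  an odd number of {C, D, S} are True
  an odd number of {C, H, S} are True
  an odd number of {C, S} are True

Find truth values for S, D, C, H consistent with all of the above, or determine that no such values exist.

S = True, D = False, C = False, H = False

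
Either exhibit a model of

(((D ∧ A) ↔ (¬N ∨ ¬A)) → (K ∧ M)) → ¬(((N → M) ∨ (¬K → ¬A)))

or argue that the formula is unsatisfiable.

M: False; A: True; N: False; K: False; D: True

  (((D ∧ A) ↔ (¬N ∨ ¬A)) → (K ∧ M)) → ¬(((N → M) ∨ (¬K → ¬A))) = True
    ((D ∧ A) ↔ (¬N ∨ ¬A)) → (K ∧ M) = False
      (D ∧ A) ↔ (¬N ∨ ¬A) = True
        D ∧ A = True
        ¬N ∨ ¬A = True
          ¬N = True
          ¬A = False
      K ∧ M = False
    ¬(((N → M) ∨ (¬K → ¬A))) = False
      (N → M) ∨ (¬K → ¬A) = True
        N → M = True
        ¬K → ¬A = False
          ¬K = True
          ¬A = False
The formula evaluates to True.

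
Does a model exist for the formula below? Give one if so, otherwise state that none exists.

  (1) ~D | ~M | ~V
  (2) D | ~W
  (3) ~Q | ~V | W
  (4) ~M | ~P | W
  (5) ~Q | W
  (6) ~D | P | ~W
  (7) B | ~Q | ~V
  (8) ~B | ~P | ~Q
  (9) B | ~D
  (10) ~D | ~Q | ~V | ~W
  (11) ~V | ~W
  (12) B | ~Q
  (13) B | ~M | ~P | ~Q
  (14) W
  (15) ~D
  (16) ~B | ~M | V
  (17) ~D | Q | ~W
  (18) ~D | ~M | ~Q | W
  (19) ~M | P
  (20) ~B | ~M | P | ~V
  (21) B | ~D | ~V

Unsatisfiable

Case D = True:
  Clause (~D) is falsified — contradiction.
Case D = False:
  (D | ~W) forces W = False.
  Clause (W) is falsified — contradiction.
Both cases fail, so the formula is unsatisfiable.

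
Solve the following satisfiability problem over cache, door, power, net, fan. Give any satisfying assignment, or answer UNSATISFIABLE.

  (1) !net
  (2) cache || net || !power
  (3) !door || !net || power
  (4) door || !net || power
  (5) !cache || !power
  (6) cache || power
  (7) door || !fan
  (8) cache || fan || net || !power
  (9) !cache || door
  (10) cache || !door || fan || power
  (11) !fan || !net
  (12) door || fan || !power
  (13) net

No satisfying assignment exists.

Case net = True:
  Clause (!net) is falsified — contradiction.
Case net = False:
  Clause (net) is falsified — contradiction.
Both cases fail, so the formula is unsatisfiable.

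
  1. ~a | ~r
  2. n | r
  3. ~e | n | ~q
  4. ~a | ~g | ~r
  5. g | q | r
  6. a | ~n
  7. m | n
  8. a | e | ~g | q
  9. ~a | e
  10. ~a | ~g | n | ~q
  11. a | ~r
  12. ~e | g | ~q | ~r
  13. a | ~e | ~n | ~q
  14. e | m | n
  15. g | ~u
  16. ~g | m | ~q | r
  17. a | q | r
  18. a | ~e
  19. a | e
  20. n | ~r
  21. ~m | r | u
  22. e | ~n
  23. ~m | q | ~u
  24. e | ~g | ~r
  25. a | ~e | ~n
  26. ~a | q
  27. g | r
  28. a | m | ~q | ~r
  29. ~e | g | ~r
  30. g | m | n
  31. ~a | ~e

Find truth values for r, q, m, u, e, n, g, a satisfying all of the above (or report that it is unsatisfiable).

No satisfying assignment exists.

Case e = True:
  (a | ~e) forces a = True.
  Clause (~a | ~e) is falsified — contradiction.
Case e = False:
  (~a | e) forces a = False.
  Clause (a | e) is falsified — contradiction.
Both cases fail, so the formula is unsatisfiable.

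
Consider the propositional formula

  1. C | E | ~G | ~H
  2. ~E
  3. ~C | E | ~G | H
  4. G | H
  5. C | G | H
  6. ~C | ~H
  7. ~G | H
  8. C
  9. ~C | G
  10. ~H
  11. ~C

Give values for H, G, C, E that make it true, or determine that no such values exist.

Unsatisfiable — no assignment works.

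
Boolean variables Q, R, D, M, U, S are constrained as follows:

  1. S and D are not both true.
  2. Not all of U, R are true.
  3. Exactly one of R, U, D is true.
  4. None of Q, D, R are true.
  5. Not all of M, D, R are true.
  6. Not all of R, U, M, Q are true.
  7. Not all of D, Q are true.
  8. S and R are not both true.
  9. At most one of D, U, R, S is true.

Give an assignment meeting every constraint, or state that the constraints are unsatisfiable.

Q = False; R = False; D = False; M = False; U = True; S = False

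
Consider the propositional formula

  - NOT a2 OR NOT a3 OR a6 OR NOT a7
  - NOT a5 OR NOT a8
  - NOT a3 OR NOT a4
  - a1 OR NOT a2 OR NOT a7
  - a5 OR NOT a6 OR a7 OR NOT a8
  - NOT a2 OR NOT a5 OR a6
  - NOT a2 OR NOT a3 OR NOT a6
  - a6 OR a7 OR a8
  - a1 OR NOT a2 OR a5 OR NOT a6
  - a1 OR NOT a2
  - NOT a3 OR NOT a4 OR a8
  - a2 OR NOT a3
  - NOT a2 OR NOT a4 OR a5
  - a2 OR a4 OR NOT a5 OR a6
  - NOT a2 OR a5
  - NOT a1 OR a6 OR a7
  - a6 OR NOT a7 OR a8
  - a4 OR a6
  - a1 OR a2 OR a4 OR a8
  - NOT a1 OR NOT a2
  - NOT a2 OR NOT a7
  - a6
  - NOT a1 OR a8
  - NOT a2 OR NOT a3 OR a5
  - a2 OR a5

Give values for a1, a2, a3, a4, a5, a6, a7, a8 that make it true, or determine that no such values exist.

Unit clause (a6) forces a6 = True.
Try a1 = True:
  (NOT a1 OR NOT a2) forces a2 = False.
  (a2 OR NOT a3) forces a3 = False.
  (NOT a1 OR a8) forces a8 = True.
  (NOT a5 OR NOT a8) forces a5 = False.
  clause (a2 OR a5) is falsified — backtrack.
So a1 = False.
  then (a1 OR NOT a2) forces a2 = False.
  then (a2 OR NOT a3) forces a3 = False.
  then (a2 OR a5) forces a5 = True.
  then (NOT a5 OR NOT a8) forces a8 = False.
  then (a1 OR a2 OR a4 OR a8) forces a4 = True.
Set a7 = True.
All clauses satisfied.

a1=F; a2=F; a3=F; a4=T; a5=T; a6=T; a7=T; a8=F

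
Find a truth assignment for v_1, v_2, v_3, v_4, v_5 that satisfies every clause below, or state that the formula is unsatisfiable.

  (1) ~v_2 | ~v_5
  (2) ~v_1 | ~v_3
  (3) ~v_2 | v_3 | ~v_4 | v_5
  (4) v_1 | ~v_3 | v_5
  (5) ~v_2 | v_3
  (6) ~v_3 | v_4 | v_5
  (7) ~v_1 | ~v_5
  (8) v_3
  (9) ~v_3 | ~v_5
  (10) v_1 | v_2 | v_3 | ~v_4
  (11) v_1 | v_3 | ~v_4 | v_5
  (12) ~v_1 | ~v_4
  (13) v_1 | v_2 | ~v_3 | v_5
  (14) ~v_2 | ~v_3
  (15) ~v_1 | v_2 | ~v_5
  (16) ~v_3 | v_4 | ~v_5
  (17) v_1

Case v_1 = True:
  (~v_1 | ~v_3) forces v_3 = False.
  Clause (v_3) is falsified — contradiction.
Case v_1 = False:
  Clause (v_1) is falsified — contradiction.
Both cases fail, so the formula is unsatisfiable.

Unsatisfiable — no assignment works.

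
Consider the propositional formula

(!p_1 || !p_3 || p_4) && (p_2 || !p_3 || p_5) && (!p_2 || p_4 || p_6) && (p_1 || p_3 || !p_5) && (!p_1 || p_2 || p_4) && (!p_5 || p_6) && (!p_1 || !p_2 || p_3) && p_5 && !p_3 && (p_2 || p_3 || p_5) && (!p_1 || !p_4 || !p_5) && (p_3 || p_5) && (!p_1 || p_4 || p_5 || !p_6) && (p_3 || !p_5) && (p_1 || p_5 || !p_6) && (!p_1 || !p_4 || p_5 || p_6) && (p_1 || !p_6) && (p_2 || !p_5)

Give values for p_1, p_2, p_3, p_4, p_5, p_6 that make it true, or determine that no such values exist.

No satisfying assignment exists.

Case p_3 = True:
  Clause (!p_3) is falsified — contradiction.
Case p_3 = False:
  (p_5) forces p_5 = True.
  Clause (p_3 || !p_5) is falsified — contradiction.
Both cases fail, so the formula is unsatisfiable.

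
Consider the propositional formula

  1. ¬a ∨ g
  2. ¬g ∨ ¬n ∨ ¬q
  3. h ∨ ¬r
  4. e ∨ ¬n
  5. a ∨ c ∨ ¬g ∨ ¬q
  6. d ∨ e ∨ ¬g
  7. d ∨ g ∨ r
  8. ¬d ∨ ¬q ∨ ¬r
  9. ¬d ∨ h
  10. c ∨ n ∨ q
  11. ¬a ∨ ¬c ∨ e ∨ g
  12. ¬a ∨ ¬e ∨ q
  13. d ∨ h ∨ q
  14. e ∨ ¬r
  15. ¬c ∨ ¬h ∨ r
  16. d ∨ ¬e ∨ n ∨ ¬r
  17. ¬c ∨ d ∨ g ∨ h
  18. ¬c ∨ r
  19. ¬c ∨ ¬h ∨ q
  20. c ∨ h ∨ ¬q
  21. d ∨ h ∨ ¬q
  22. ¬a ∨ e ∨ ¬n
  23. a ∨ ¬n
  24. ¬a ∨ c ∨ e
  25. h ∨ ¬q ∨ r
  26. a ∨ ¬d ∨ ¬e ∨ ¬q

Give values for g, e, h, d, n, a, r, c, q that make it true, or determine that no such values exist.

Set g = False.
  then (¬a ∨ g) forces a = False.
  then (a ∨ ¬n) forces n = False.
Set e = False.
  then (e ∨ ¬r) forces r = False.
  then (¬c ∨ r) forces c = False.
  then (d ∨ g ∨ r) forces d = True.
  then (¬d ∨ h) forces h = True.
  then (c ∨ n ∨ q) forces q = True.
All clauses satisfied.

g = False, e = False, h = True, d = True, n = False, a = False, r = False, c = False, q = True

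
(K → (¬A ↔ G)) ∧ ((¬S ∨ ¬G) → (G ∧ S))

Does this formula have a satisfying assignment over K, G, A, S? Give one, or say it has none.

K = False, G = True, A = False, S = True

  K → (¬A ↔ G) = True
    ¬A ↔ G = True
      ¬A = True
  (¬S ∨ ¬G) → (G ∧ S) = True
    ¬S ∨ ¬G = False
      ¬S = False
      ¬G = False
    G ∧ S = True
Both conjuncts True, so the formula holds.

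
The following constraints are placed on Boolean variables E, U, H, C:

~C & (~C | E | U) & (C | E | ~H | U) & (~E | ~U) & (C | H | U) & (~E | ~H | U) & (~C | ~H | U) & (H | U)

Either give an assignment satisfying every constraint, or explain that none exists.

Unit clause (~C) forces C = False.
Try E = True:
  (~E | ~U) forces U = False.
  (C | H | U) forces H = True.
  clause (~E | ~H | U) is falsified — backtrack.
So E = False.
Set U = True.
Set H = True.
Check each clause:
  (~C): ~C holds.
  (~C | E | U): ~C holds.
  (C | E | ~H | U): U holds.
  (~E | ~U): ~E holds.
  (C | H | U): H holds.
  (~E | ~H | U): ~E holds.
  (~C | ~H | U): ~C holds.
  (H | U): H holds.
All clauses satisfied.

E = False; U = True; H = True; C = False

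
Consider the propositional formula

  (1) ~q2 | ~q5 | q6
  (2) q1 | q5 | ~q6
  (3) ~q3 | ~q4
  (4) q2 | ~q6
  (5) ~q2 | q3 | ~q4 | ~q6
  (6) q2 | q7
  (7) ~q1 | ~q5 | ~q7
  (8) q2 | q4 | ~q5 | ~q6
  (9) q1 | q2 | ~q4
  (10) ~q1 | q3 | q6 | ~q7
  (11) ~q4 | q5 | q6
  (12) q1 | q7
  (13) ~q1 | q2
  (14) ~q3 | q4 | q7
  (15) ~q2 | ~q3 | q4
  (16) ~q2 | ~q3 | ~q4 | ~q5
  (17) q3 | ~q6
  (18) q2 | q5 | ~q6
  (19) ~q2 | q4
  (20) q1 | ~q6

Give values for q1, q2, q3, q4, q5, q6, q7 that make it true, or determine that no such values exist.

Set q1 = False.
  then (q1 | q7) forces q7 = True.
  then (q1 | ~q6) forces q6 = False.
Try q2 = True:
  (~q2 | ~q5 | q6) forces q5 = False.
  (~q4 | q5 | q6) forces q4 = False.
  clause (~q2 | q4) is falsified — backtrack.
So q2 = False.
  then (q1 | q2 | ~q4) forces q4 = False.
Set q3 = False.
Set q5 = True.
All clauses satisfied.

q1 = False; q2 = False; q3 = False; q4 = False; q5 = True; q6 = False; q7 = True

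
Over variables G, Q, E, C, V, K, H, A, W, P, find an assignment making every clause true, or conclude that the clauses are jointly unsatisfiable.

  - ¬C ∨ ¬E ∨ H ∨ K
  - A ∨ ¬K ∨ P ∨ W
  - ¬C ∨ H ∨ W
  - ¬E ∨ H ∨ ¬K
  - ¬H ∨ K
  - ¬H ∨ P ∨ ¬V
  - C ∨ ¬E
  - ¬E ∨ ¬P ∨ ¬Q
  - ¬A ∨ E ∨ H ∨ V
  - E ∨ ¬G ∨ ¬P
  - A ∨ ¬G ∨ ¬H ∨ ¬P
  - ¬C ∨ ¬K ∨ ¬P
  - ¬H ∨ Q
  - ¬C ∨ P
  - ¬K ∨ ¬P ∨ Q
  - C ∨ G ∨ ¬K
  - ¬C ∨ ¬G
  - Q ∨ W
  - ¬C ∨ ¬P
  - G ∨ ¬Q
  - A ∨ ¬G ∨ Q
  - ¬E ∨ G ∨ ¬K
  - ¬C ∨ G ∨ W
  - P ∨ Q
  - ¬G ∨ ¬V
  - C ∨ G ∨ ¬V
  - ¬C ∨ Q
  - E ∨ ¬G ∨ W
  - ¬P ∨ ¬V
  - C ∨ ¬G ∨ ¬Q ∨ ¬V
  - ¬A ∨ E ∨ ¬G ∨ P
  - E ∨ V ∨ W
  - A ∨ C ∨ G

Set G = True.
  then (¬C ∨ ¬G) forces C = False.
  then (¬G ∨ ¬V) forces V = False.
  then (C ∨ ¬E) forces E = False.
  then (E ∨ ¬G ∨ ¬P) forces P = False.
  then (P ∨ Q) forces Q = True.
  then (E ∨ ¬G ∨ W) forces W = True.
  then (¬A ∨ E ∨ ¬G ∨ P) forces A = False.
Set K = True.
Set H = True.
All clauses satisfied.

G: True, Q: True, E: False, C: False, V: False, K: True, H: True, A: False, W: True, P: False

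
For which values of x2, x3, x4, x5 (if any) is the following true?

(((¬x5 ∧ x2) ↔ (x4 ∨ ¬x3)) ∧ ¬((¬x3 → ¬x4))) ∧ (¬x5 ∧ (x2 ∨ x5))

x2 = True, x3 = False, x4 = True, x5 = False

  ((¬x5 ∧ x2) ↔ (x4 ∨ ¬x3)) ∧ ¬((¬x3 → ¬x4)) = True
    (¬x5 ∧ x2) ↔ (x4 ∨ ¬x3) = True
      ¬x5 ∧ x2 = True
        ¬x5 = True
      x4 ∨ ¬x3 = True
        ¬x3 = True
    ¬((¬x3 → ¬x4)) = True
      ¬x3 → ¬x4 = False
        ¬x3 = True
        ¬x4 = False
  ¬x5 ∧ (x2 ∨ x5) = True
    ¬x5 = True
    x2 ∨ x5 = True
Both conjuncts True, so the formula holds.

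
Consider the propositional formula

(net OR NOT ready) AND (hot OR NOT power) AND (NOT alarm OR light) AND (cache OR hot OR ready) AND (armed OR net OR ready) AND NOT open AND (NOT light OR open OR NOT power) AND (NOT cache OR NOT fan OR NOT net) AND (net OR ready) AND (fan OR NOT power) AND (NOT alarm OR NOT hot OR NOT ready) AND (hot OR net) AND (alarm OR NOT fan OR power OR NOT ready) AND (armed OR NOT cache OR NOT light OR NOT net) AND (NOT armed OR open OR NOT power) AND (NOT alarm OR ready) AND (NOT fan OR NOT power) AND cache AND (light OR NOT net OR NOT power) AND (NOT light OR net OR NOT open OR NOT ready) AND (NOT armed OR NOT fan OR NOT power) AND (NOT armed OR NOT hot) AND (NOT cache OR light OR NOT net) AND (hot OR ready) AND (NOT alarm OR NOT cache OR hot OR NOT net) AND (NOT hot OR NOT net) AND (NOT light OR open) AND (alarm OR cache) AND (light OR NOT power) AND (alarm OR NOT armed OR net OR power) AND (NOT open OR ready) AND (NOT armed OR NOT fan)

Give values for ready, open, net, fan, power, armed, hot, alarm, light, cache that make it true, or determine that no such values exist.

Unsatisfiable — no assignment works.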